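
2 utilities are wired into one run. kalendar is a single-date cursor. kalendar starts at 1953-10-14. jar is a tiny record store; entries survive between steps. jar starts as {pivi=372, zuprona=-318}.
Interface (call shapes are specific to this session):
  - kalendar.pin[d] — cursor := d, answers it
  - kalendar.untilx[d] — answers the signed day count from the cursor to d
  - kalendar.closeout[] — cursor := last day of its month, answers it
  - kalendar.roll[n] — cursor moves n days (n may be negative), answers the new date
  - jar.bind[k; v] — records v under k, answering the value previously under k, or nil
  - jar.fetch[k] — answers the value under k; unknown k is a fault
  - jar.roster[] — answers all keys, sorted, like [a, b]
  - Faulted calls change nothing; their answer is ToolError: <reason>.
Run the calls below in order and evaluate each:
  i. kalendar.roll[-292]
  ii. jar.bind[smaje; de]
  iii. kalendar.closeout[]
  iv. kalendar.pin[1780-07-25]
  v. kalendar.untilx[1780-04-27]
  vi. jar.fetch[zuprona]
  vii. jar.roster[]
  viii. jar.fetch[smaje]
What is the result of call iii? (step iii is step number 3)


# 1. kalendar.roll(n: -292) : 1952-12-26
# 2. jar.bind(k: smaje, v: de) : nil
# 3. kalendar.closeout() : 1952-12-31
# 4. kalendar.pin(d: 1780-07-25) : 1780-07-25
# 5. kalendar.untilx(d: 1780-04-27) : -89
# 6. jar.fetch(k: zuprona) : -318
# 7. jar.roster() : [pivi, smaje, zuprona]
# 8. jar.fetch(k: smaje) : de

Answer: 1952-12-31


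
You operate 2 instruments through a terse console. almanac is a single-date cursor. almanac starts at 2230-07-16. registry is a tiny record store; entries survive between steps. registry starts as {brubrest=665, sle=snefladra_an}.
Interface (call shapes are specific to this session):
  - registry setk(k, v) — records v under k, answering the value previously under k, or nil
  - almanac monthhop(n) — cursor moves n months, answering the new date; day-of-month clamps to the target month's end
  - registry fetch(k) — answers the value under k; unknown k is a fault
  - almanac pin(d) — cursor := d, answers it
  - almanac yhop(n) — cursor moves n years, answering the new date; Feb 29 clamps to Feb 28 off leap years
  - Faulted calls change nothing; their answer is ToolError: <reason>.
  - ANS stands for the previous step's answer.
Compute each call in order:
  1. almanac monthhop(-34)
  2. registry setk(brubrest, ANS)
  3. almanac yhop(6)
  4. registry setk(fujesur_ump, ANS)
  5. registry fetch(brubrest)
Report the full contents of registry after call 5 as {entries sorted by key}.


CALL almanac monthhop[n: -34]
RET  2227-09-16
CALL registry setk[k: brubrest; v: ANS]
RET  665
CALL almanac yhop[n: 6]
RET  2233-09-16
CALL registry setk[k: fujesur_ump; v: ANS]
RET  nil
CALL registry fetch[k: brubrest]
RET  2227-09-16

Answer: {brubrest=2227-09-16, fujesur_ump=2233-09-16, sle=snefladra_an}


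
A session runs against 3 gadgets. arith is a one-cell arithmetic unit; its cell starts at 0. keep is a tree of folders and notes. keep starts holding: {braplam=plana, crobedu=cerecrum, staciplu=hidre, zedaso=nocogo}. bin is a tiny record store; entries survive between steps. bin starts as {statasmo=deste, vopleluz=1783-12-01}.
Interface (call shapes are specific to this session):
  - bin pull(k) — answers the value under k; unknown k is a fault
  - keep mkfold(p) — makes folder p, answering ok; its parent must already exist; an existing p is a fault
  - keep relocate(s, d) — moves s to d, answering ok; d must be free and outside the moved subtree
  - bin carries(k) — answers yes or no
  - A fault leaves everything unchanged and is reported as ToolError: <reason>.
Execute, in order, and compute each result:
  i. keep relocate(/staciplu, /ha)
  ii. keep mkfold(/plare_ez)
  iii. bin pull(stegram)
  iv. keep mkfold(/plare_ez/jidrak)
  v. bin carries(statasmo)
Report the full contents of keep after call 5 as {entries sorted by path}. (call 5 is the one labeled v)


Answer: {braplam=plana, crobedu=cerecrum, ha=hidre, plare_ez/, plare_ez/jidrak/, zedaso=nocogo}

Derivation:
>>> keep relocate s→/staciplu d→/ha
[out] ok
>>> keep mkfold p→/plare_ez
[out] ok
>>> bin pull k→stegram
[out] ToolError: no such key stegram
>>> keep mkfold p→/plare_ez/jidrak
[out] ok
>>> bin carries k→statasmo
[out] yes


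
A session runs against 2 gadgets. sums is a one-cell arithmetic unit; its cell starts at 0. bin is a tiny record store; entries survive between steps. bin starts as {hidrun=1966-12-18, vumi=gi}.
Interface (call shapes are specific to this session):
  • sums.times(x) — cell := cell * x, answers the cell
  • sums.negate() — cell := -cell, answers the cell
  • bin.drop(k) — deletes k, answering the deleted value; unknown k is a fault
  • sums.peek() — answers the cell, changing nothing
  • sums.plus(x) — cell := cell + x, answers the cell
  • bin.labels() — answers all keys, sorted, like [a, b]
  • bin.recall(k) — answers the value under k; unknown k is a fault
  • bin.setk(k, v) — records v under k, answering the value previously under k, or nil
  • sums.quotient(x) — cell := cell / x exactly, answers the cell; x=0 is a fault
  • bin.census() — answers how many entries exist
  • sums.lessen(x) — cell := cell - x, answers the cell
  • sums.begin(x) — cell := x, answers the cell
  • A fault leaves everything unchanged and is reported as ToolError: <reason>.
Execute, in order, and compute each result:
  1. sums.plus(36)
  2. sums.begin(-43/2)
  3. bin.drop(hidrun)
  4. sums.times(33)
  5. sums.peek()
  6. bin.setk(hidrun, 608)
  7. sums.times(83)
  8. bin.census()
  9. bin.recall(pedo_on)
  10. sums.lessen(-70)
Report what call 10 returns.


Answer: -117637/2

Derivation:
·→ plus(x='36')
·← 36
·→ begin(x='-43/2')
·← -43/2
·→ drop(k='hidrun')
·← 1966-12-18
·→ times(x='33')
·← -1419/2
·→ peek()
·← -1419/2
·→ setk(k='hidrun', v='608')
·← nil
·→ times(x='83')
·← -117777/2
·→ census()
·← 2
·→ recall(k='pedo_on')
·← ToolError: no such key pedo_on
·→ lessen(x='-70')
·← -117637/2


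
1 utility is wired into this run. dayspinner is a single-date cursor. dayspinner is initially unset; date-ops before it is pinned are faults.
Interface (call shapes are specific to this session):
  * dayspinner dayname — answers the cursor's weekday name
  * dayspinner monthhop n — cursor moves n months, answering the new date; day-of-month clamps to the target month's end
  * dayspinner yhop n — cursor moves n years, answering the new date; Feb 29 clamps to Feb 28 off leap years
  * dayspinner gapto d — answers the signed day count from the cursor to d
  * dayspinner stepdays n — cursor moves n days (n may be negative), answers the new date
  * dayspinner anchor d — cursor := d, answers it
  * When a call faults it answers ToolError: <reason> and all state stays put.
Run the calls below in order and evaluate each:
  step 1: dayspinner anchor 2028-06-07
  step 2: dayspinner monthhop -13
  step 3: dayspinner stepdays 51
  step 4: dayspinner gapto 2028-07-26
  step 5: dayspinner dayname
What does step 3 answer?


Step: dayspinner anchor[d: 2028-06-07]
Result: 2028-06-07
Step: dayspinner monthhop[n: -13]
Result: 2027-05-07
Step: dayspinner stepdays[n: 51]
Result: 2027-06-27
Step: dayspinner gapto[d: 2028-07-26]
Result: 395
Step: dayspinner dayname[]
Result: Sunday

Answer: 2027-06-27


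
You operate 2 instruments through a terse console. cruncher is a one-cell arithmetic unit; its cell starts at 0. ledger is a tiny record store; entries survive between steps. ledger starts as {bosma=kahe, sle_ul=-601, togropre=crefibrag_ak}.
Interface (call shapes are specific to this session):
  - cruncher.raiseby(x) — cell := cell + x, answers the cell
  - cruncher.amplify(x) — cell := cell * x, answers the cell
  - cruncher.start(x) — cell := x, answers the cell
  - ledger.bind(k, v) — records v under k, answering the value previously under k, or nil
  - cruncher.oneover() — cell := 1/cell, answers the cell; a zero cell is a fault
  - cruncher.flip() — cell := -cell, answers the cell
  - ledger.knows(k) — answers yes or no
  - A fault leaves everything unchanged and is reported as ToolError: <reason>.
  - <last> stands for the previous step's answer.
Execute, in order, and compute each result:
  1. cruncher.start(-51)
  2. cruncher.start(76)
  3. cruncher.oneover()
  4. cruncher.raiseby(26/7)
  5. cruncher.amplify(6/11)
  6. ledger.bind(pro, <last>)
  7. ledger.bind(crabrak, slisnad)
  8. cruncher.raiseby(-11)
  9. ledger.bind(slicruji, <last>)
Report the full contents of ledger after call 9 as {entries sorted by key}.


Answer: {bosma=kahe, crabrak=slisnad, pro=5949/2926, sle_ul=-601, slicruji=-26237/2926, togropre=crefibrag_ak}

Derivation:
! start(x='-51') ~> -51
! start(x='76') ~> 76
! oneover() ~> 1/76
! raiseby(x='26/7') ~> 1983/532
! amplify(x='6/11') ~> 5949/2926
! bind(k='pro', v='<last>') ~> nil
! bind(k='crabrak', v='slisnad') ~> nil
! raiseby(x='-11') ~> -26237/2926
! bind(k='slicruji', v='<last>') ~> nil


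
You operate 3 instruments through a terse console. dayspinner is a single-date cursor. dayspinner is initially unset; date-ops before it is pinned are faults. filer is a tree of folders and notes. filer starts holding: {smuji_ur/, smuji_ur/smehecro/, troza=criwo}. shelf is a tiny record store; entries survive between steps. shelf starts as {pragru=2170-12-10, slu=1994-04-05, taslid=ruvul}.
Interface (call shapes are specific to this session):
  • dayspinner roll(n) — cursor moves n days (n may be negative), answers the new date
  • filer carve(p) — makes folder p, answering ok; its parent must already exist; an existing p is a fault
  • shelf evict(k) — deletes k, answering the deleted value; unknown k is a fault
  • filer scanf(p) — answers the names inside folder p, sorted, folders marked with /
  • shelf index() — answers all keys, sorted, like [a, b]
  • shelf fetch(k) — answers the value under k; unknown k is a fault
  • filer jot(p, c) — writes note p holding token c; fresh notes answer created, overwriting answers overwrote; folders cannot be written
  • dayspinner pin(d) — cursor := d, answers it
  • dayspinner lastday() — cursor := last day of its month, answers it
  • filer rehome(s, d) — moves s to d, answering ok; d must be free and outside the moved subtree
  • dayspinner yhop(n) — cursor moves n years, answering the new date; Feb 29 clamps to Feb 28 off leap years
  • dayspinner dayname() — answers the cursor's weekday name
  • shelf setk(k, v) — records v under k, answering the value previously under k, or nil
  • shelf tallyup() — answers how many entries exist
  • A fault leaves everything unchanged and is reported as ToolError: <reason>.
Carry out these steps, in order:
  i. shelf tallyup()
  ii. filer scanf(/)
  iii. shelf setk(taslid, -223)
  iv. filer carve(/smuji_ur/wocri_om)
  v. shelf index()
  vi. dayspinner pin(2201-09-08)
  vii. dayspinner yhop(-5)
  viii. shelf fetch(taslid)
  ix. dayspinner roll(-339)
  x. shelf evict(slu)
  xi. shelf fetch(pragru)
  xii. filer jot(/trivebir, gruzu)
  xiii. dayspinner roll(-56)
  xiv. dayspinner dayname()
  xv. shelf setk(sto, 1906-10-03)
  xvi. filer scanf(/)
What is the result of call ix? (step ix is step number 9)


Answer: 2195-10-05

Derivation:
I run shelf tallyup(), and get 3.
Calling filer scanf(p→/), — result: [smuji_ur/, troza].
Using shelf setk(k→taslid, v→-223), which returns ruvul.
Now I run filer carve(p→/smuji_ur/wocri_om): ok.
Calling shelf index, → [pragru, slu, taslid].
Now I run dayspinner pin(d→2201-09-08), which returns 2201-09-08.
Then dayspinner yhop(n→-5), and see 2196-09-08.
Now I run shelf fetch(k→taslid), and see -223.
I call dayspinner roll(n→-339), → 2195-10-05.
Next I call shelf evict(k→slu), and get 1994-04-05.
I use shelf fetch(k→pragru), and observe 2170-12-10.
Invoking filer jot(p→/trivebir, c→gruzu), — result: created.
Invoking dayspinner roll(n→-56), and see 2195-08-10.
I run dayspinner dayname, giving Monday.
I run shelf setk(k→sto, v→1906-10-03), and get nil.
Invoking filer scanf(p→/), — result: [smuji_ur/, trivebir, troza].


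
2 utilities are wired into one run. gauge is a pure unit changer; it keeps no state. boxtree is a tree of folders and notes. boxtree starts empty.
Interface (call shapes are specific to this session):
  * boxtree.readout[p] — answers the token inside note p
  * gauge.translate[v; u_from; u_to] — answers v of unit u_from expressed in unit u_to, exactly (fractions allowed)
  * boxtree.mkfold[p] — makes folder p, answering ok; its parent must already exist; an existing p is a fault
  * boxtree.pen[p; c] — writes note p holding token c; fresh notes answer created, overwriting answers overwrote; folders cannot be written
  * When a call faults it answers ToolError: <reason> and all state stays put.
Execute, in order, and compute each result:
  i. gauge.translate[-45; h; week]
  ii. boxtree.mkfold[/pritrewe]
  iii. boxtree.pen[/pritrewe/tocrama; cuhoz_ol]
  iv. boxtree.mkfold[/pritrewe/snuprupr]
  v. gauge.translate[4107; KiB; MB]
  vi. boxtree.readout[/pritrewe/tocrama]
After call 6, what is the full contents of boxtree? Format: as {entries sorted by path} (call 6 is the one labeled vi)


Answer: {pritrewe/, pritrewe/snuprupr/, pritrewe/tocrama=cuhoz_ol}

Derivation:
>> gauge.translate(v='-45', u_from='h', u_to='week')
<< -15/56
>> boxtree.mkfold(p='/pritrewe')
<< ok
>> boxtree.pen(p='/pritrewe/tocrama', c='cuhoz_ol')
<< created
>> boxtree.mkfold(p='/pritrewe/snuprupr')
<< ok
>> gauge.translate(v='4107', u_from='KiB', u_to='MB')
<< 65712/15625
>> boxtree.readout(p='/pritrewe/tocrama')
<< cuhoz_ol


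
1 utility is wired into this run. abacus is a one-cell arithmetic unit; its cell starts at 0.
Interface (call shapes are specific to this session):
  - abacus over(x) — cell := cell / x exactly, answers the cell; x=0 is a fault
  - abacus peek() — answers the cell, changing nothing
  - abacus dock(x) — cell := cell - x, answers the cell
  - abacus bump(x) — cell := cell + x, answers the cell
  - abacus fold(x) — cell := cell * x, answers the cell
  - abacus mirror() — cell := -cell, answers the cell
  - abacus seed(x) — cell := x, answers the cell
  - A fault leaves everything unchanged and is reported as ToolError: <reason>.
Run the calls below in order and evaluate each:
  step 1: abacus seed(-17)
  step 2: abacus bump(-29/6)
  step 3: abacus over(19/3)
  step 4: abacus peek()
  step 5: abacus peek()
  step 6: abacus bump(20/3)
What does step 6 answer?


Do: abacus seed[-17]
See: -17
Do: abacus bump[-29/6]
See: -131/6
Do: abacus over[19/3]
See: -131/38
Do: abacus peek[]
See: -131/38
Do: abacus peek[]
See: -131/38
Do: abacus bump[20/3]
See: 367/114

Answer: 367/114


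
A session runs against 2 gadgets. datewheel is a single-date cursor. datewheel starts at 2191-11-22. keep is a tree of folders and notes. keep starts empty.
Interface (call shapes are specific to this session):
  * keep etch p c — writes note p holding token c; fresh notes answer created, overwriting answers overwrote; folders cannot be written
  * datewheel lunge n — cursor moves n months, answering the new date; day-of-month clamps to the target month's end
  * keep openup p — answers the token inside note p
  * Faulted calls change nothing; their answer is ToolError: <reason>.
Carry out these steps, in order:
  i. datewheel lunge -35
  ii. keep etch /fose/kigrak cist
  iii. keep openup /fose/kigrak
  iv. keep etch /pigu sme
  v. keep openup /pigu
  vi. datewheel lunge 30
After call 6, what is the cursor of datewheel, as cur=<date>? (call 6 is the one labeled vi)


Answer: cur=2191-06-22

Derivation:
% 1. datewheel lunge(n=-35) == 2188-12-22
% 2. keep etch(p=/fose/kigrak, c=cist) == ToolError: no parent
% 3. keep openup(p=/fose/kigrak) == ToolError: not found
% 4. keep etch(p=/pigu, c=sme) == created
% 5. keep openup(p=/pigu) == sme
% 6. datewheel lunge(n=30) == 2191-06-22


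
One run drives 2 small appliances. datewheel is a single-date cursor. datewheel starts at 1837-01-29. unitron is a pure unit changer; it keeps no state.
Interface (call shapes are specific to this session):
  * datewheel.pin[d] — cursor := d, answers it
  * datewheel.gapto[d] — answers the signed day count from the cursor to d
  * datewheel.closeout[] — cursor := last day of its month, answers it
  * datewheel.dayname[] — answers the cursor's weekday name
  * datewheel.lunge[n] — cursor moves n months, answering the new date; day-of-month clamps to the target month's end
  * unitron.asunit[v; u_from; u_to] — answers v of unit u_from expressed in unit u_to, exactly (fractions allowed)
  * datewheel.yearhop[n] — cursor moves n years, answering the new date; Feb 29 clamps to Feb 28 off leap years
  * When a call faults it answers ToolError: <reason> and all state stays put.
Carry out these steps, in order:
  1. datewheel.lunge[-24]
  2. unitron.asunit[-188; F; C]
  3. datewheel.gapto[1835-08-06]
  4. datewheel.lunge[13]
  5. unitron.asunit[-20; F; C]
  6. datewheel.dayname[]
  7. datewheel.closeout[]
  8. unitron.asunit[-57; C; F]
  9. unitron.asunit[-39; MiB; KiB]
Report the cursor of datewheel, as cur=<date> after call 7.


Answer: cur=1836-02-29

Derivation:
Step: datewheel.lunge[n→-24]
Result: 1835-01-29
Step: unitron.asunit[v→-188; u_from→F; u_to→C]
Result: -1100/9
Step: datewheel.gapto[d→1835-08-06]
Result: 189
Step: datewheel.lunge[n→13]
Result: 1836-02-29
Step: unitron.asunit[v→-20; u_from→F; u_to→C]
Result: -260/9
Step: datewheel.dayname[]
Result: Monday
Step: datewheel.closeout[]
Result: 1836-02-29
Step: unitron.asunit[v→-57; u_from→C; u_to→F]
Result: -353/5
Step: unitron.asunit[v→-39; u_from→MiB; u_to→KiB]
Result: -39936


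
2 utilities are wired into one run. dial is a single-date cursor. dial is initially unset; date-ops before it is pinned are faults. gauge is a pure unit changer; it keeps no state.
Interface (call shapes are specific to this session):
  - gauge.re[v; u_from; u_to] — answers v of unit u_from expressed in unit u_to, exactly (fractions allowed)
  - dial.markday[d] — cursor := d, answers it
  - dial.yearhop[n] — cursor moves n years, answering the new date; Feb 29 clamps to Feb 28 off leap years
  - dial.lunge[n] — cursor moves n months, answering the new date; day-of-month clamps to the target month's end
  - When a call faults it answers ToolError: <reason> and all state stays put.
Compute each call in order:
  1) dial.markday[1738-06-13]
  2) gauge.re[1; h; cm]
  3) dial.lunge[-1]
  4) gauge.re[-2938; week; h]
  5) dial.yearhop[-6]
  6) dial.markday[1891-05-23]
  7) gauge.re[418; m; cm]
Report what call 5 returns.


// 1. dial.markday(d='1738-06-13') : 1738-06-13
// 2. gauge.re(v='1', u_from='h', u_to='cm') : ToolError: incompatible units
// 3. dial.lunge(n='-1') : 1738-05-13
// 4. gauge.re(v='-2938', u_from='week', u_to='h') : -493584
// 5. dial.yearhop(n='-6') : 1732-05-13
// 6. dial.markday(d='1891-05-23') : 1891-05-23
// 7. gauge.re(v='418', u_from='m', u_to='cm') : 41800

Answer: 1732-05-13


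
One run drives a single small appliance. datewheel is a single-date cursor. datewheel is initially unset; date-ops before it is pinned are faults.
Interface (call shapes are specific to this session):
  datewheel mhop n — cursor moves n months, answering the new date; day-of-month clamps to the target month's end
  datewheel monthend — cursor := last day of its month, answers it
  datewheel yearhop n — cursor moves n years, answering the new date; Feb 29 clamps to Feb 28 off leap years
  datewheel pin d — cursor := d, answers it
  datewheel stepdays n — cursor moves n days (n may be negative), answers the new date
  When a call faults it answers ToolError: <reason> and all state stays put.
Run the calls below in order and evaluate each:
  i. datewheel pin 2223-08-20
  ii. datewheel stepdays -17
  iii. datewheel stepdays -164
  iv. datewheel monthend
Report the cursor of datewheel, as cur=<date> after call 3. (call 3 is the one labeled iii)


Answer: cur=2223-02-20

Derivation:
> datewheel pin d→2223-08-20
:: 2223-08-20
> datewheel stepdays n→-17
:: 2223-08-03
> datewheel stepdays n→-164
:: 2223-02-20
> datewheel monthend
:: 2223-02-28


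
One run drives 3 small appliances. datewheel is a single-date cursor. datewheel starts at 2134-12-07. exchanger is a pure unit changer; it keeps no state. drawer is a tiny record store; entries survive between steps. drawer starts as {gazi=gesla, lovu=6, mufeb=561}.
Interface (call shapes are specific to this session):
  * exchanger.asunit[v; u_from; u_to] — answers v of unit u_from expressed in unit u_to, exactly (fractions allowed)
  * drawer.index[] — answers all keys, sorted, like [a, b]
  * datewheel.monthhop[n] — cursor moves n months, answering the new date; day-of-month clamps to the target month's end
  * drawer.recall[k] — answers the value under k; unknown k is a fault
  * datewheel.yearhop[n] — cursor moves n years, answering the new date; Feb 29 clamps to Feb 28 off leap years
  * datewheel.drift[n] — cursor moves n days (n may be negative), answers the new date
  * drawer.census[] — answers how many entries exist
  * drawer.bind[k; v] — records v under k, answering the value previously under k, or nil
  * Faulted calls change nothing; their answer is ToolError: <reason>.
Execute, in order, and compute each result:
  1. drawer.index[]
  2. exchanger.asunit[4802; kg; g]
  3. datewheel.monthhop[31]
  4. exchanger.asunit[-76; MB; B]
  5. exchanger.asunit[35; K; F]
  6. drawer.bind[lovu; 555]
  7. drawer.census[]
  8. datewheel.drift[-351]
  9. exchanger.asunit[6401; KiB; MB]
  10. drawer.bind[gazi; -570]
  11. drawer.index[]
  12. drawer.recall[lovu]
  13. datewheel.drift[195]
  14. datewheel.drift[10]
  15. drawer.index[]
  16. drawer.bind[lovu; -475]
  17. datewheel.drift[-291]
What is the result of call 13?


// drawer.index() : [gazi, lovu, mufeb]
// exchanger.asunit(v=4802, u_from=kg, u_to=g) : 4802000
// datewheel.monthhop(n=31) : 2137-07-07
// exchanger.asunit(v=-76, u_from=MB, u_to=B) : -76000000
// exchanger.asunit(v=35, u_from=K, u_to=F) : -39667/100
// drawer.bind(k=lovu, v=555) : 6
// drawer.census() : 3
// datewheel.drift(n=-351) : 2136-07-21
// exchanger.asunit(v=6401, u_from=KiB, u_to=MB) : 102416/15625
// drawer.bind(k=gazi, v=-570) : gesla
// drawer.index() : [gazi, lovu, mufeb]
// drawer.recall(k=lovu) : 555
// datewheel.drift(n=195) : 2137-02-01
// datewheel.drift(n=10) : 2137-02-11
// drawer.index() : [gazi, lovu, mufeb]
// drawer.bind(k=lovu, v=-475) : 555
// datewheel.drift(n=-291) : 2136-04-26

Answer: 2137-02-01


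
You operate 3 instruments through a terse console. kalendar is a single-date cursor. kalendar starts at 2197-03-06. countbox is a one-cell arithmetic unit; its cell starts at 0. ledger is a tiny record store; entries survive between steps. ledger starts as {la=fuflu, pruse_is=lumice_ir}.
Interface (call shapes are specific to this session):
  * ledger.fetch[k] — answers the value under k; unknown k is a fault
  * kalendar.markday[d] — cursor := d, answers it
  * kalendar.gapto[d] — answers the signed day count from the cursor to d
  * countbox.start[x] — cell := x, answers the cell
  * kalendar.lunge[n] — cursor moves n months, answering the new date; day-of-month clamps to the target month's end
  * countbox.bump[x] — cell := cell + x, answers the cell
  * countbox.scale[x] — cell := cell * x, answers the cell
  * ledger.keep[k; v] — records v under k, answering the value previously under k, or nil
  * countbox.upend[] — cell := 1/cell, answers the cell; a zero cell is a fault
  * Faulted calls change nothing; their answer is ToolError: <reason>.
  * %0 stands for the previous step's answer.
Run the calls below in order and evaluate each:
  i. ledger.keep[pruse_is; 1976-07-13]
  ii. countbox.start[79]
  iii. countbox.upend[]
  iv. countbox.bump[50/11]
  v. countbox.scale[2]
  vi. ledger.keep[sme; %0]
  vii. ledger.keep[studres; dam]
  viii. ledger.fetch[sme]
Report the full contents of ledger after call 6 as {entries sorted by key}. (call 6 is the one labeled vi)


Answer: {la=fuflu, pruse_is=1976-07-13, sme=7922/869}

Derivation:
// ledger.keep(k→pruse_is, v→1976-07-13) => lumice_ir
// countbox.start(x→79) => 79
// countbox.upend() => 1/79
// countbox.bump(x→50/11) => 3961/869
// countbox.scale(x→2) => 7922/869
// ledger.keep(k→sme, v→%0) => nil
// ledger.keep(k→studres, v→dam) => nil
// ledger.fetch(k→sme) => 7922/869


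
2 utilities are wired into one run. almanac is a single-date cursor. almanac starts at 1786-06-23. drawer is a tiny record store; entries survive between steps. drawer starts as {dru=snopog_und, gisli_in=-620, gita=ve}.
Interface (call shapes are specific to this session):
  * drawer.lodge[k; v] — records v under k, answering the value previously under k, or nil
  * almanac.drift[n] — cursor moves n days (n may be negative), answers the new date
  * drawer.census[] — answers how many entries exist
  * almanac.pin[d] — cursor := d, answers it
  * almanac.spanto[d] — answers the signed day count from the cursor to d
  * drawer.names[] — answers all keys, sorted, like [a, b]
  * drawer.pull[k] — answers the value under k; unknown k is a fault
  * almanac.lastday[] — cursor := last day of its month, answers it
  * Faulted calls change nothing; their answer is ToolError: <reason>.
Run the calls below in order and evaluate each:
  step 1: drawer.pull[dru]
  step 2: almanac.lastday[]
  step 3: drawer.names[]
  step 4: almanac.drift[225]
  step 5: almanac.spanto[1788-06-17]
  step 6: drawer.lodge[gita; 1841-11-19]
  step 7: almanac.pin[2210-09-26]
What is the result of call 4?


==> drawer.pull(k→dru)
<== snopog_und
==> almanac.lastday()
<== 1786-06-30
==> drawer.names()
<== [dru, gisli_in, gita]
==> almanac.drift(n→225)
<== 1787-02-10
==> almanac.spanto(d→1788-06-17)
<== 493
==> drawer.lodge(k→gita, v→1841-11-19)
<== ve
==> almanac.pin(d→2210-09-26)
<== 2210-09-26

Answer: 1787-02-10


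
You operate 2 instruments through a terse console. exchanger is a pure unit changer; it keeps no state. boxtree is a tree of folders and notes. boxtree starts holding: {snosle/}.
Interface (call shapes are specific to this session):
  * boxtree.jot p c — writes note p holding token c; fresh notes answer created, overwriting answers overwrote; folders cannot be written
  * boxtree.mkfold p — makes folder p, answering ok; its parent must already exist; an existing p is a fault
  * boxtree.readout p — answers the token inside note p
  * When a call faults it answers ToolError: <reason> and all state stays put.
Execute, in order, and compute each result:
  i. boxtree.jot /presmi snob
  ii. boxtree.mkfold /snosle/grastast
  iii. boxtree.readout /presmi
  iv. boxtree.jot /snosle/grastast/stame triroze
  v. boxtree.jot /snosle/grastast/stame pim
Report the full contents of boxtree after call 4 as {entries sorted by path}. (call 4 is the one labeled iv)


Act: jot[p='/presmi'; c='snob']
Obs: created
Act: mkfold[p='/snosle/grastast']
Obs: ok
Act: readout[p='/presmi']
Obs: snob
Act: jot[p='/snosle/grastast/stame'; c='triroze']
Obs: created
Act: jot[p='/snosle/grastast/stame'; c='pim']
Obs: overwrote

Answer: {presmi=snob, snosle/, snosle/grastast/, snosle/grastast/stame=triroze}


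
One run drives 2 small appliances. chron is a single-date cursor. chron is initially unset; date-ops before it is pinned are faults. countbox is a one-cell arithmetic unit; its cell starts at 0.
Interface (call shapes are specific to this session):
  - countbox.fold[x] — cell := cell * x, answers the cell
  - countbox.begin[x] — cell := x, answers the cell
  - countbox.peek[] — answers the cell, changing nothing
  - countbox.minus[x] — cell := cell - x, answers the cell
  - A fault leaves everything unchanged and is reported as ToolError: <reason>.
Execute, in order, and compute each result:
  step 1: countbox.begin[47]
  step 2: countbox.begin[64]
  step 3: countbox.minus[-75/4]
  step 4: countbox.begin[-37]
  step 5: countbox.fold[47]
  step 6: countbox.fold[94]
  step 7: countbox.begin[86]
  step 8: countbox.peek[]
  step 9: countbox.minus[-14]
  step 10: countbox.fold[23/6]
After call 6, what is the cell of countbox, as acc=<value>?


-> countbox.begin(x=47)
<- 47
-> countbox.begin(x=64)
<- 64
-> countbox.minus(x=-75/4)
<- 331/4
-> countbox.begin(x=-37)
<- -37
-> countbox.fold(x=47)
<- -1739
-> countbox.fold(x=94)
<- -163466
-> countbox.begin(x=86)
<- 86
-> countbox.peek()
<- 86
-> countbox.minus(x=-14)
<- 100
-> countbox.fold(x=23/6)
<- 1150/3

Answer: acc=-163466


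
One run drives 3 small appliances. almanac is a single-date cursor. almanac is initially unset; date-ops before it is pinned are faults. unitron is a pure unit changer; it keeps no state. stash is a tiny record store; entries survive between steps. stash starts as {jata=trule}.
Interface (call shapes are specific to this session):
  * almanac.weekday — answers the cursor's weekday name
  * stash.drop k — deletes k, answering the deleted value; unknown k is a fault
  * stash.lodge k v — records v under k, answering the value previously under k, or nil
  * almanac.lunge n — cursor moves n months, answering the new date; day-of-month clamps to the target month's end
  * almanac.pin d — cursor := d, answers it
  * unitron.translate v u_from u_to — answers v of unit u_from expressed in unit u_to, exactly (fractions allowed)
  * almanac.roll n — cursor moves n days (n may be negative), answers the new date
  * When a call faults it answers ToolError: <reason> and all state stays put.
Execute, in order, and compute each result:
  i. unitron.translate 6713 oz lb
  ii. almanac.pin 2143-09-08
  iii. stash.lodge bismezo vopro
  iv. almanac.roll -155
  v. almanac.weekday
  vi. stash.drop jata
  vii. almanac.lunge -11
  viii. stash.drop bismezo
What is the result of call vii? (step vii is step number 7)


Answer: 2142-05-06

Derivation:
Do: unitron.translate[v=6713; u_from=oz; u_to=lb]
See: 6713/16
Do: almanac.pin[d=2143-09-08]
See: 2143-09-08
Do: stash.lodge[k=bismezo; v=vopro]
See: nil
Do: almanac.roll[n=-155]
See: 2143-04-06
Do: almanac.weekday[]
See: Saturday
Do: stash.drop[k=jata]
See: trule
Do: almanac.lunge[n=-11]
See: 2142-05-06
Do: stash.drop[k=bismezo]
See: vopro


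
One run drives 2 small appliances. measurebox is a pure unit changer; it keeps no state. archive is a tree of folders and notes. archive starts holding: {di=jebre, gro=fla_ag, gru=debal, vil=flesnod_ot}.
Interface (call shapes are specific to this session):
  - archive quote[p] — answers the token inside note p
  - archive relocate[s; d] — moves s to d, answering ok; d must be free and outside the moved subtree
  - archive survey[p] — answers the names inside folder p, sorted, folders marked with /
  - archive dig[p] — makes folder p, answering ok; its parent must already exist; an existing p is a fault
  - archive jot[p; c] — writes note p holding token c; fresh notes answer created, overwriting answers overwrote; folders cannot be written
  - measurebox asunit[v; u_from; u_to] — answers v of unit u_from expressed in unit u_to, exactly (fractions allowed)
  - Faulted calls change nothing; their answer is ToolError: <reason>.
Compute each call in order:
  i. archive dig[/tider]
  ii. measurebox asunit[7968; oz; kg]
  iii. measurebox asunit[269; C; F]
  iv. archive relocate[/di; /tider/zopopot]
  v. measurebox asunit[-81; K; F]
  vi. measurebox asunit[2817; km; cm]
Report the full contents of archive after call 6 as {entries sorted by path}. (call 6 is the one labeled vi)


Answer: {gro=fla_ag, gru=debal, tider/, tider/zopopot=jebre, vil=flesnod_ot}

Derivation:
// 1. archive dig(p=/tider) -> ok
// 2. measurebox asunit(v=7968, u_from=oz, u_to=kg) -> 11294450013/50000000
// 3. measurebox asunit(v=269, u_from=C, u_to=F) -> 2581/5
// 4. archive relocate(s=/di, d=/tider/zopopot) -> ok
// 5. measurebox asunit(v=-81, u_from=K, u_to=F) -> -60547/100
// 6. measurebox asunit(v=2817, u_from=km, u_to=cm) -> 281700000


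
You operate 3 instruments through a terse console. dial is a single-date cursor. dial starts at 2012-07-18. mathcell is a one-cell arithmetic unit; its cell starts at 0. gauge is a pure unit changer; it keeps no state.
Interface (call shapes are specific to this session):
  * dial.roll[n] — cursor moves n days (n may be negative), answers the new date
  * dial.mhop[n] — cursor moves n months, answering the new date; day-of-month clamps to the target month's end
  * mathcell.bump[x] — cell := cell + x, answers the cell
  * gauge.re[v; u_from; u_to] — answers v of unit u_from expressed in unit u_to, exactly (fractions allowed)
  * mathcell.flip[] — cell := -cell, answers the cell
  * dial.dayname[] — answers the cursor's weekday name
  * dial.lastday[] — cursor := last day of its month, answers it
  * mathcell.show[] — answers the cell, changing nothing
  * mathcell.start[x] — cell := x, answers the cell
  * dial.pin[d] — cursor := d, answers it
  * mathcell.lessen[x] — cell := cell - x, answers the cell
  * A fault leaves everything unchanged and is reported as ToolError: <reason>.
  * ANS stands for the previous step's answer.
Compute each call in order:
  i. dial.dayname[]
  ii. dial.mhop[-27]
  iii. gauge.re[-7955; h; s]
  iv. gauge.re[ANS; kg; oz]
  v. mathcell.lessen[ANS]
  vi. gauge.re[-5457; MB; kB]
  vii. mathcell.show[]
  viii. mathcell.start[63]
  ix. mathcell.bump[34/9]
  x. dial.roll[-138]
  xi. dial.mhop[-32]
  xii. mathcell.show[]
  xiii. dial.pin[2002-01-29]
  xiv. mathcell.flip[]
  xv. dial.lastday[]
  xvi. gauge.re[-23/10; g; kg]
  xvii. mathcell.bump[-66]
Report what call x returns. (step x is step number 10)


→ dial.dayname()
← Wednesday
→ dial.mhop(n→-27)
← 2010-04-18
→ gauge.re(v→-7955, u_from→h, u_to→s)
← -28638000
→ gauge.re(v→ANS, u_from→kg, u_to→oz)
← -45820800000000000/45359237
→ mathcell.lessen(x→ANS)
← 45820800000000000/45359237
→ gauge.re(v→-5457, u_from→MB, u_to→kB)
← -5457000
→ mathcell.show()
← 45820800000000000/45359237
→ mathcell.start(x→63)
← 63
→ mathcell.bump(x→34/9)
← 601/9
→ dial.roll(n→-138)
← 2009-12-01
→ dial.mhop(n→-32)
← 2007-04-01
→ mathcell.show()
← 601/9
→ dial.pin(d→2002-01-29)
← 2002-01-29
→ mathcell.flip()
← -601/9
→ dial.lastday()
← 2002-01-31
→ gauge.re(v→-23/10, u_from→g, u_to→kg)
← -23/10000
→ mathcell.bump(x→-66)
← -1195/9

Answer: 2009-12-01


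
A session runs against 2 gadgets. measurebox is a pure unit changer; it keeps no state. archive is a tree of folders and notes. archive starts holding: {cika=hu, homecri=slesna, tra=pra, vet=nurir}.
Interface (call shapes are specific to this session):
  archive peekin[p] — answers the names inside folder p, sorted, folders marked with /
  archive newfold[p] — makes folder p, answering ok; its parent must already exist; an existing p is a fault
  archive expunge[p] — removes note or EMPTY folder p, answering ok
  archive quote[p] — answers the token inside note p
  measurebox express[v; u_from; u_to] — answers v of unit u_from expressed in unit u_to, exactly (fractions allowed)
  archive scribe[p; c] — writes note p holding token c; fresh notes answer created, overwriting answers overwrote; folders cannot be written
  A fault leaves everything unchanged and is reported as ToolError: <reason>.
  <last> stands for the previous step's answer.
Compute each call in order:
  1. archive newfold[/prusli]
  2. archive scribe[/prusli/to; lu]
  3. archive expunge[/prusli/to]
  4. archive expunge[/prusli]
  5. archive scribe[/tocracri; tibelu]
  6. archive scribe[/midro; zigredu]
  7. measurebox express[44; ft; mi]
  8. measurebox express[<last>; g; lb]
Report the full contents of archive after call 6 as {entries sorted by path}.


Now I run archive newfold on p='/prusli', yielding ok.
Calling archive scribe on p='/prusli/to', c='lu', giving created.
I try archive expunge on p='/prusli/to', and observe ok.
I run archive expunge on p='/prusli', and get ok.
Invoking archive scribe on p='/tocracri', c='tibelu', and see created.
Now I run archive scribe on p='/midro', c='zigredu', which returns created.
Next I call measurebox express on v='44', u_from='ft', u_to='mi', and see 1/120.
I invoke measurebox express on v='<last>', u_from='g', u_to='lb', which returns 2500/136077711.

Answer: {cika=hu, homecri=slesna, midro=zigredu, tocracri=tibelu, tra=pra, vet=nurir}


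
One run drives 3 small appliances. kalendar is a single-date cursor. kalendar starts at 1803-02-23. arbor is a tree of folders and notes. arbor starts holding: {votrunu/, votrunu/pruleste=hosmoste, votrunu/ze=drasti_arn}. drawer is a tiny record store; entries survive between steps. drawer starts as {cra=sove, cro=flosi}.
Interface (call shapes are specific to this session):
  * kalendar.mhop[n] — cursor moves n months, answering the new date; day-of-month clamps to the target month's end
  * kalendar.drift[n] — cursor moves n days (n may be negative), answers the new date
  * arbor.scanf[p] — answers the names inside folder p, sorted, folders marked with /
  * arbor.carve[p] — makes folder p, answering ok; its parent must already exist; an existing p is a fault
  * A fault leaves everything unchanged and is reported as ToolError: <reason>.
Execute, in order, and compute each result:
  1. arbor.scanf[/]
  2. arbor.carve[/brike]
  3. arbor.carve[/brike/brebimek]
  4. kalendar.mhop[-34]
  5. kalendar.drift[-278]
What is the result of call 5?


% arbor.scanf(/) : [votrunu/]
% arbor.carve(/brike) : ok
% arbor.carve(/brike/brebimek) : ok
% kalendar.mhop(-34) : 1800-04-23
% kalendar.drift(-278) : 1799-07-19

Answer: 1799-07-19


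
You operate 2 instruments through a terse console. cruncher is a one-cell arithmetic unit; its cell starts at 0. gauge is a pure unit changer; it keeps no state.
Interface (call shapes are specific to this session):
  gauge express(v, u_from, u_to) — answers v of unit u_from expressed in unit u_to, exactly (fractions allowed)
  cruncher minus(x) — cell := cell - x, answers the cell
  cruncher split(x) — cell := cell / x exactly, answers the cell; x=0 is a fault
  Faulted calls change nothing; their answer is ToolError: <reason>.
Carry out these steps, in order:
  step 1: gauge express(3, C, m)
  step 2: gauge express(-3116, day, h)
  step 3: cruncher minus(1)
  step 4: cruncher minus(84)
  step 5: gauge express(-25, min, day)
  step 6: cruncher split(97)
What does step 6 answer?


Now I run gauge express on v='3', u_from='C', u_to='m', and get ToolError: incompatible units.
I invoke gauge express on v='-3116', u_from='day', u_to='h': -74784.
Now I run cruncher minus on x='1', yielding -1.
Now I run cruncher minus on x='84', which returns -85.
Next I call gauge express on v='-25', u_from='min', u_to='day', and get -5/288.
I call cruncher split on x='97', and observe -85/97.

Answer: -85/97


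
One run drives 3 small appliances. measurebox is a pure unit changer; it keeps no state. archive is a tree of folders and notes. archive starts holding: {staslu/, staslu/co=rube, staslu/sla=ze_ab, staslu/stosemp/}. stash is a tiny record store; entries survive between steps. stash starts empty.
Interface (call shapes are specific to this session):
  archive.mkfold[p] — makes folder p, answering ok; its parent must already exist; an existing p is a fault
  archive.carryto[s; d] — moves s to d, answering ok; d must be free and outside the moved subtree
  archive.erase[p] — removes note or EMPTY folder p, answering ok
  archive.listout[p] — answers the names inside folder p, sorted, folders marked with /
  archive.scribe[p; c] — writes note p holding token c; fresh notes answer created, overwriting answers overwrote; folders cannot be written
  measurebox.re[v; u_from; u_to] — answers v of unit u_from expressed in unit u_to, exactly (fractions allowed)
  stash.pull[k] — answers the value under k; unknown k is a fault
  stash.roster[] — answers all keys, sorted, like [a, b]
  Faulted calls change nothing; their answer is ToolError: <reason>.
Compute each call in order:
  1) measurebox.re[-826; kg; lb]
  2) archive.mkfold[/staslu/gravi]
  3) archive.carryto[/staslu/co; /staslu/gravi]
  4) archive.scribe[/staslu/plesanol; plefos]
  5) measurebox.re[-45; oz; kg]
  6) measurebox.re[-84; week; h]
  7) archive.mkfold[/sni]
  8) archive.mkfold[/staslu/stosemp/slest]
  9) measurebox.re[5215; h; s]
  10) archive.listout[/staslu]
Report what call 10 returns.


> measurebox.re v='-826' u_from='kg' u_to='lb'
= -11800000000/6479891
> archive.mkfold p='/staslu/gravi'
= ok
> archive.carryto s='/staslu/co' d='/staslu/gravi'
= ToolError: exists
> archive.scribe p='/staslu/plesanol' c='plefos'
= created
> measurebox.re v='-45' u_from='oz' u_to='kg'
= -408233133/320000000
> measurebox.re v='-84' u_from='week' u_to='h'
= -14112
> archive.mkfold p='/sni'
= ok
> archive.mkfold p='/staslu/stosemp/slest'
= ok
> measurebox.re v='5215' u_from='h' u_to='s'
= 18774000
> archive.listout p='/staslu'
= [co, gravi/, plesanol, sla, stosemp/]

Answer: [co, gravi/, plesanol, sla, stosemp/]
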